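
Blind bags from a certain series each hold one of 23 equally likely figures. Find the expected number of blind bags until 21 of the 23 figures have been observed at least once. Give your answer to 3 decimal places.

Going from k to k+1 distinct takes a geometric number of blind bags with mean 23/(23-k).
Sum over k = 0,...,20: E = 23/23 + 23/22 + 23/21 + ... + 23/4 + 23/3 = 51.3887.

51.389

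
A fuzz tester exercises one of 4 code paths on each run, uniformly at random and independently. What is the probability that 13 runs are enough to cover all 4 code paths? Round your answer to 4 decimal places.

By inclusion–exclusion over which code paths are missing,
P(all seen) = Σ_{j=0}^{4} (-1)^j C(4,j)((4-j)/4)^13
= 1.00000 - 0.09503 + 0.00073 - 0.00000 + 0.00000
= 0.90570.

0.9057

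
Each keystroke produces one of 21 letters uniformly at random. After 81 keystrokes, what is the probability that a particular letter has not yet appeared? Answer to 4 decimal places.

0.0192

On each keystroke the fixed letter fails to appear with probability 20/21.
P(still missing after 81) = (20/21)^81 = 0.01922.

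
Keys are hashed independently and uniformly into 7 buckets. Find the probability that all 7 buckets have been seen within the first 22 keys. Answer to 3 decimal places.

0.777

Let A_i be the event that bucket i is missing after 22 keys. By inclusion–exclusion on the A_i,
P(all seen) = Σ_{j=0}^{7} (-1)^j C(7,j)((7-j)/7)^22
= 1.0000 - 0.2357 + 0.0128 - 0.0002 + 0.0000 - 0.0000 + 0.0000 - 0.0000
= 0.7770.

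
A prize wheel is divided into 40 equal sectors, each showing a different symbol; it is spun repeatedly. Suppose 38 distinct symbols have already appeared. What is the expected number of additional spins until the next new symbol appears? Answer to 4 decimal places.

The number of spins until the next new symbol is geometric with success probability 2/40, so its mean is 40/2.
E = 40/2 = 20.00000.

20.0000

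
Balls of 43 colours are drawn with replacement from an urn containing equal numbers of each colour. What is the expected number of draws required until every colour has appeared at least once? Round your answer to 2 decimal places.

The wait to go from k to k+1 distinct colours is geometric with mean 43/(43-k).
E[T] = 43/43 + 43/42 + 43/41 + ... + 43/2 + 43/1 = 43·H_{43}.
H_{43} = 4.350, so E[T] = 187.050.

187.05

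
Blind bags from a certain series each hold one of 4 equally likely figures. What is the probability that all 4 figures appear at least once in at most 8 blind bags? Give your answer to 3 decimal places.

0.623

Let A_i be the event that figure i is missing after 8 blind bags. By inclusion–exclusion on the A_i,
P(all seen) = Σ_{j=0}^{4} (-1)^j C(4,j)((4-j)/4)^8
= 1.0000 - 0.4005 + 0.0234 - 0.0001 + 0.0000
= 0.6229.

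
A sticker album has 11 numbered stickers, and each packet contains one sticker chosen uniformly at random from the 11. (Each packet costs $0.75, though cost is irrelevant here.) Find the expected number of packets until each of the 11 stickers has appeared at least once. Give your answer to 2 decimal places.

33.22

After k distinct stickers have appeared, the next packet gives a new one with probability (11-k)/11, so the expected wait for the (k+1)-th is 11/(11-k).
E[T] = 11/11 + 11/10 + 11/9 + ... + 11/2 + 11/1 = 11·H_{11}.
H_{11} = 3.020, so E[T] = 33.219.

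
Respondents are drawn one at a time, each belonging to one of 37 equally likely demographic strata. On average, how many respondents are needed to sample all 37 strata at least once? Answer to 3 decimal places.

The wait to go from k to k+1 distinct strata is geometric with mean 37/(37-k).
E[T] = 37/37 + 37/36 + 37/35 + ... + 37/2 + 37/1 = 37·H_{37}.
H_{37} = 4.2016, so E[T] = 155.4587.

155.459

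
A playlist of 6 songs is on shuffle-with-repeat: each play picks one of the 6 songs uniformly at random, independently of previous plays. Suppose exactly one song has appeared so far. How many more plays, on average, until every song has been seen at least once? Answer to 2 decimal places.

13.70

From k distinct to k+1 distinct takes on average 6/(6-k) plays.
Sum over k = 1,...,5: E = 6/5 + 6/4 + 6/3 + 6/2 + 6/1 = 13.700.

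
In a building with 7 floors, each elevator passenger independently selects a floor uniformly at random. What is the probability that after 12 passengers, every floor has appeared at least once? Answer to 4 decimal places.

By inclusion–exclusion over which floors are missing,
P(all seen) = Σ_{j=0}^{7} (-1)^j C(7,j)((7-j)/7)^12
= 1.00000 - 1.10087 + 0.37041 - 0.04242 + 0.00134 - 0.00001 + 0.00000 - 0.00000
= 0.22845.

0.2285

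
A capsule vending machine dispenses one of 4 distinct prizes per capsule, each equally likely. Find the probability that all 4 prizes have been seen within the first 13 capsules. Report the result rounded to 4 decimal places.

By inclusion–exclusion over which prizes are missing,
P(all seen) = Σ_{j=0}^{4} (-1)^j C(4,j)((4-j)/4)^13
= 1.00000 - 0.09503 + 0.00073 - 0.00000 + 0.00000
= 0.90570.

0.9057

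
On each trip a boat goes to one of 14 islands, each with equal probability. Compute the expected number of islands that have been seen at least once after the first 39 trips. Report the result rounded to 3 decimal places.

13.222

For each island, P(seen in 39 trips) = 1 - (13/14)^39 = 0.9444.
By linearity of expectation, E[distinct seen] = 14·(1 - (13/14)^39) = 13.2221.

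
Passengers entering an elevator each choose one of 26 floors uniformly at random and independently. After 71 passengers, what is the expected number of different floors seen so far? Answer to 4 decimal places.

24.3945

For each floor, P(seen in 71 passengers) = 1 - (25/26)^71 = 0.93825.
By linearity of expectation, E[distinct seen] = 26·(1 - (25/26)^71) = 24.39451.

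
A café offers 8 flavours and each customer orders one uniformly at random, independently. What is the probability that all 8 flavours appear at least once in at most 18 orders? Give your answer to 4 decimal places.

Let A_i be the event that flavour i is missing after 18 orders. By inclusion–exclusion on the A_i,
P(all seen) = Σ_{j=0}^{8} (-1)^j C(8,j)((8-j)/8)^18
= 1.00000 - 0.72316 + 0.15786 - 0.01186 + 0.00027 - 0.00000 + 0.00000 - 0.00000 + 0.00000
= 0.42310.

0.4231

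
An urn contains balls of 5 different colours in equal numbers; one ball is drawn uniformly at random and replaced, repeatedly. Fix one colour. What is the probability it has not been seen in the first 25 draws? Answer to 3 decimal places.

0.004

On each draw the fixed colour fails to appear with probability 4/5.
P(still missing after 25) = (4/5)^25 = 0.0038.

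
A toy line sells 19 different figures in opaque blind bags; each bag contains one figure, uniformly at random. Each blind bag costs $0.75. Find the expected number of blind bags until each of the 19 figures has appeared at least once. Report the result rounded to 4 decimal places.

Split into phases: going from k distinct to k+1 distinct takes on average 19/(19-k) blind bags.
E[T] = 19/19 + 19/18 + 19/17 + ... + 19/2 + 19/1 = 19·H_{19}.
H_{19} = 3.54774, so E[T] = 67.40705.

67.4071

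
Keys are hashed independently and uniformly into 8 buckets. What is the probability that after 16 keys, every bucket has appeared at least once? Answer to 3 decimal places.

0.307

By inclusion–exclusion over which buckets are missing,
P(all seen) = Σ_{j=0}^{8} (-1)^j C(8,j)((8-j)/8)^16
= 1.0000 - 0.9445 + 0.2806 - 0.0304 + 0.0011 - 0.0000 + 0.0000 - 0.0000 + 0.0000
= 0.3068.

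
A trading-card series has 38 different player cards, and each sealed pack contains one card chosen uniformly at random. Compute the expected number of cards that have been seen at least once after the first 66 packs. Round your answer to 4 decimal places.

31.4630

For each card, P(seen in 66 packs) = 1 - (37/38)^66 = 0.82797.
By linearity of expectation, E[distinct seen] = 38·(1 - (37/38)^66) = 31.46298.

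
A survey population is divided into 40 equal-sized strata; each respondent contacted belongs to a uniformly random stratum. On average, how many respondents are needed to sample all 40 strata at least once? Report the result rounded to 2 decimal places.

171.14

After k distinct strata have appeared, the next respondent gives a new one with probability (40-k)/40, so the expected wait for the (k+1)-th is 40/(40-k).
E[T] = 40/40 + 40/39 + 40/38 + ... + 40/2 + 40/1 = 40·H_{40}.
H_{40} = 4.279, so E[T] = 171.142.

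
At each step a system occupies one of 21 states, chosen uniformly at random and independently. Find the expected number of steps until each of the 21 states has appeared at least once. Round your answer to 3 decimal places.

76.553

Split into phases: going from k distinct to k+1 distinct takes on average 21/(21-k) steps.
E[T] = 21/21 + 21/20 + 21/19 + ... + 21/2 + 21/1 = 21·H_{21}.
H_{21} = 3.6454, so E[T] = 76.5525.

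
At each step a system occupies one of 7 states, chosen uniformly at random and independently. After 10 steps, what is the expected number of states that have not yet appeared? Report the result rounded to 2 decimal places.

1.50

For each state, P(unseen after 10) = (6/7)^10 = 0.214.
By linearity of expectation, E[unseen] = 7·(6/7)^10 = 1.498.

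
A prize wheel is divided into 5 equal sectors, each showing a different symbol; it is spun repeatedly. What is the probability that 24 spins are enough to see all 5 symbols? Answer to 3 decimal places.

Let A_i be the event that symbol i is missing after 24 spins. By inclusion–exclusion on the A_i,
P(all seen) = Σ_{j=0}^{5} (-1)^j C(5,j)((5-j)/5)^24
= 1.0000 - 0.0236 + 0.0000 - 0.0000 + 0.0000 - 0.0000
= 0.9764.

0.976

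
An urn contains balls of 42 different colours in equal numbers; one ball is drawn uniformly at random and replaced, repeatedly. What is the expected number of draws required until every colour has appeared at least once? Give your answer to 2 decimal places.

The wait to go from k to k+1 distinct colours is geometric with mean 42/(42-k).
E[T] = 42/42 + 42/41 + 42/40 + ... + 42/2 + 42/1 = 42·H_{42}.
H_{42} = 4.327, so E[T] = 181.723.

181.72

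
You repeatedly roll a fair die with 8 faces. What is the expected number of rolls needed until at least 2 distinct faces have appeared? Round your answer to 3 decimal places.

Going from k to k+1 distinct takes a geometric number of rolls with mean 8/(8-k).
Sum over k = 0,...,1: E = 8/8 + 8/7 = 2.1429.

2.143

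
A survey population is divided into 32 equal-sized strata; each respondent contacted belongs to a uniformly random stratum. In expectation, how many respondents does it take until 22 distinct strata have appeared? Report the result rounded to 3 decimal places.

With k distinct strata already seen, the next new one arrives after an expected 32/(32-k) respondents.
Sum over k = 0,...,21: E = 32/32 + 32/31 + 32/30 + ... + 32/12 + 32/11 = 36.1449.

36.145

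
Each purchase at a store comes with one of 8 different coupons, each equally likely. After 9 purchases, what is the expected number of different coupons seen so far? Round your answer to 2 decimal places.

5.59

For each coupon, P(seen in 9 purchases) = 1 - (7/8)^9 = 0.699.
By linearity of expectation, E[distinct seen] = 8·(1 - (7/8)^9) = 5.595.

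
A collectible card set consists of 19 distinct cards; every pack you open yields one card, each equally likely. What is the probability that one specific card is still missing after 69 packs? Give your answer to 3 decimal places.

0.024

On each pack the fixed card fails to appear with probability 18/19.
P(still missing after 69) = (18/19)^69 = 0.0240.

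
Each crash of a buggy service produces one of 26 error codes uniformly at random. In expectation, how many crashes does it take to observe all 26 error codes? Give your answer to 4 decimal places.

100.2149

The wait to go from k to k+1 distinct error codes is geometric with mean 26/(26-k).
E[T] = 26/26 + 26/25 + 26/24 + ... + 26/2 + 26/1 = 26·H_{26}.
H_{26} = 3.85442, so E[T] = 100.21491.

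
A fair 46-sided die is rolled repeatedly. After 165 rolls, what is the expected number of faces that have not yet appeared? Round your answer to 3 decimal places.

For each face, P(unseen after 165) = (45/46)^165 = 0.0266.
By linearity of expectation, E[unseen] = 46·(45/46)^165 = 1.2240.

1.224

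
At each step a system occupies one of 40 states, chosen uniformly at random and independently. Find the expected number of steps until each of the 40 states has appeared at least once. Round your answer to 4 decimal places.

171.1417

The wait to go from k to k+1 distinct states is geometric with mean 40/(40-k).
E[T] = 40/40 + 40/39 + 40/38 + ... + 40/2 + 40/1 = 40·H_{40}.
H_{40} = 4.27854, so E[T] = 171.14172.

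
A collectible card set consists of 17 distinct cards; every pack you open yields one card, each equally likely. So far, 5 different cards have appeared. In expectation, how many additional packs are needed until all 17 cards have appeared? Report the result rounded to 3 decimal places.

With k distinct cards already seen, the next new one takes an expected 17/(17-k) packs.
Sum over k = 5,...,16: E = 17/12 + 17/11 + 17/10 + ... + 17/2 + 17/1 = 52.7546.

52.755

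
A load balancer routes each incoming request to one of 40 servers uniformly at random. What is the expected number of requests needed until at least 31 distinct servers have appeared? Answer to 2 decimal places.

57.98

Going from k to k+1 distinct takes a geometric number of requests with mean 40/(40-k).
Sum over k = 0,...,30: E = 40/40 + 40/39 + 40/38 + ... + 40/11 + 40/10 = 57.983.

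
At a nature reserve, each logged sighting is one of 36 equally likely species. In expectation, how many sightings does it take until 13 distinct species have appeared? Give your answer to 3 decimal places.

With k distinct species already seen, the next new one arrives after an expected 36/(36-k) sightings.
Sum over k = 0,...,12: E = 36/36 + 36/35 + 36/34 + ... + 36/25 + 36/24 = 15.8496.

15.850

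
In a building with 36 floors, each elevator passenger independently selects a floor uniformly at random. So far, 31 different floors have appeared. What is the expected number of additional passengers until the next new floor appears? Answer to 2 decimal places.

The number of passengers until the next new floor is geometric with success probability 5/36, so its mean is 36/5.
E = 36/5 = 7.200.

7.20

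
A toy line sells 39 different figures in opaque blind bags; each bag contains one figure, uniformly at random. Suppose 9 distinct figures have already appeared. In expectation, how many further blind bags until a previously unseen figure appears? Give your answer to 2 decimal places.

The number of blind bags until the next new figure is geometric with success probability 30/39, so its mean is 39/30.
E = 39/30 = 1.300.

1.30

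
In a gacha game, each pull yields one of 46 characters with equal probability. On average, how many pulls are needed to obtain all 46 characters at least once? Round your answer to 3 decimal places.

After k distinct characters have appeared, the next pull gives a new one with probability (46-k)/46, so the expected wait for the (k+1)-th is 46/(46-k).
E[T] = 46/46 + 46/45 + 46/44 + ... + 46/2 + 46/1 = 46·H_{46}.
H_{46} = 4.4167, so E[T] = 203.1676.

203.168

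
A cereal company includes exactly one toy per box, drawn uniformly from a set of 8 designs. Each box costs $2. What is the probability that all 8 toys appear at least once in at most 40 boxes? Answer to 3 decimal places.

Let A_i be the event that toy i is missing after 40 boxes. By inclusion–exclusion on the A_i,
P(all seen) = Σ_{j=0}^{8} (-1)^j C(8,j)((8-j)/8)^40
= 1.0000 - 0.0383 + 0.0003 - 0.0000 + 0.0000 - 0.0000 + 0.0000 - 0.0000 + 0.0000
= 0.9620.

0.962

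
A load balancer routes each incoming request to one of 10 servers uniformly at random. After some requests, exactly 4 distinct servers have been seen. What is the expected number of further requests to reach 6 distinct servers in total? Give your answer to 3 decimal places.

With k distinct servers already seen, the next new one takes an expected 10/(10-k) requests.
Sum over k = 4,...,5: E = 10/6 + 10/5 = 3.6667.

3.667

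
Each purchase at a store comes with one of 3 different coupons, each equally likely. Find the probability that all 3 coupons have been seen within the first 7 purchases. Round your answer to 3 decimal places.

0.826

Let A_i be the event that coupon i is missing after 7 purchases. By inclusion–exclusion on the A_i,
P(all seen) = Σ_{j=0}^{3} (-1)^j C(3,j)((3-j)/3)^7
= 1.0000 - 0.1756 + 0.0014 - 0.0000
= 0.8258.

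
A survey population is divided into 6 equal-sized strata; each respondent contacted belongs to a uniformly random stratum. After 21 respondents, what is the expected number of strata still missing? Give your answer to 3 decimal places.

For each stratum, P(unseen after 21) = (5/6)^21 = 0.0217.
By linearity of expectation, E[unseen] = 6·(5/6)^21 = 0.1304.

0.130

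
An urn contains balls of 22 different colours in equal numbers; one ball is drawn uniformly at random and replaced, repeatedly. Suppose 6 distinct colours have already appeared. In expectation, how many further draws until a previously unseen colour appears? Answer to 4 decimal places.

1.3750

Each draw yields a new colour with probability (22-6)/22 = 16/22, so the wait is geometric with mean 22/16.
E = 22/16 = 1.37500.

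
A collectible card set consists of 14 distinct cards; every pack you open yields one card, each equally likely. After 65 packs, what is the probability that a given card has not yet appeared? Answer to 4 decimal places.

0.0081

On each pack the fixed card fails to appear with probability 13/14.
P(still missing after 65) = (13/14)^65 = 0.00809.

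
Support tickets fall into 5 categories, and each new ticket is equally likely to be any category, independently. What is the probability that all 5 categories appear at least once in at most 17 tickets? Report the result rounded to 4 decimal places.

0.8891

By inclusion–exclusion over which categories are missing,
P(all seen) = Σ_{j=0}^{5} (-1)^j C(5,j)((5-j)/5)^17
= 1.00000 - 0.11259 + 0.00169 - 0.00000 + 0.00000 - 0.00000
= 0.88910.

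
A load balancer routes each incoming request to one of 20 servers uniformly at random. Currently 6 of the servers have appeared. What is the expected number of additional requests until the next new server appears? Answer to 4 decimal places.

Each request yields a new server with probability (20-6)/20 = 14/20, so the wait is geometric with mean 20/14.
E = 20/14 = 1.42857.

1.4286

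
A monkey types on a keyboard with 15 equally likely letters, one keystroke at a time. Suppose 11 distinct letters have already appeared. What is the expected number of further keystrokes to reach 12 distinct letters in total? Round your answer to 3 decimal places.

The wait to go from k to k+1 distinct letters is geometric with mean 15/(15-k).
Only the k = 11 term is needed: E = 15/4 = 3.7500.

3.750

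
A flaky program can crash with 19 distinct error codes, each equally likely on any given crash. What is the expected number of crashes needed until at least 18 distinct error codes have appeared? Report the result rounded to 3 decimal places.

48.407

Going from k to k+1 distinct takes a geometric number of crashes with mean 19/(19-k).
Sum over k = 0,...,17: E = 19/19 + 19/18 + 19/17 + ... + 19/3 + 19/2 = 48.4071.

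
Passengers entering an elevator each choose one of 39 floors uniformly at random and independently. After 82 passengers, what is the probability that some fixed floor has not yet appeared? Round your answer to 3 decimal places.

0.119

On each passenger the fixed floor fails to appear with probability 38/39.
P(still missing after 82) = (38/39)^82 = 0.1188.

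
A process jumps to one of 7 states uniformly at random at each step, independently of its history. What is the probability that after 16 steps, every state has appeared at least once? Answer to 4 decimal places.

Let A_i be the event that state i is missing after 16 steps. By inclusion–exclusion on the A_i,
P(all seen) = Σ_{j=0}^{7} (-1)^j C(7,j)((7-j)/7)^16
= 1.00000 - 0.59422 + 0.09642 - 0.00452 + 0.00005 - 0.00000 + 0.00000 - 0.00000
= 0.49772.

0.4977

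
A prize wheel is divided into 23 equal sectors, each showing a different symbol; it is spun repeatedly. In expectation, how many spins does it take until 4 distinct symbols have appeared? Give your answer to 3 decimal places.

4.291

Going from k to k+1 distinct takes a geometric number of spins with mean 23/(23-k).
Sum over k = 0,...,3: E = 23/23 + 23/22 + 23/21 + 23/20 = 4.2907.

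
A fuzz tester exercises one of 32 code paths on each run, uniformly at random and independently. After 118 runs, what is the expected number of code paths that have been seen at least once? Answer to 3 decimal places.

31.245

For each code path, P(seen in 118 runs) = 1 - (31/32)^118 = 0.9764.
By linearity of expectation, E[distinct seen] = 32·(1 - (31/32)^118) = 31.2447.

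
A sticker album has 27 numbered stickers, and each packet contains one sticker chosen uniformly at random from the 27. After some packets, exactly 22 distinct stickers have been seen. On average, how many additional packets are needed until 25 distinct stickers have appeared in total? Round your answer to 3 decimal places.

From k distinct to k+1 distinct takes on average 27/(27-k) packets.
Sum over k = 22,...,24: E = 27/5 + 27/4 + 27/3 = 21.1500.

21.150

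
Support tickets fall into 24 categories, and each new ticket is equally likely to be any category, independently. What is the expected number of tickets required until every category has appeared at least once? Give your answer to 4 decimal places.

After k distinct categories have appeared, the next ticket gives a new one with probability (24-k)/24, so the expected wait for the (k+1)-th is 24/(24-k).
E[T] = 24/24 + 24/23 + 24/22 + ... + 24/2 + 24/1 = 24·H_{24}.
H_{24} = 3.77596, so E[T] = 90.62300.

90.6230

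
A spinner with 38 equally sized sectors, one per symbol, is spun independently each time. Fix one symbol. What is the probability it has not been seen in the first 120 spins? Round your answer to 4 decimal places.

Each spin misses the fixed symbol with probability (38-1)/38 = 37/38, independently.
P(still missing after 120) = (37/38)^120 = 0.04075.

0.0408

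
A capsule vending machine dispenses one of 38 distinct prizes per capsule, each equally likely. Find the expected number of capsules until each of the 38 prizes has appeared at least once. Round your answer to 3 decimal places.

160.660

After k distinct prizes have appeared, the next capsule gives a new one with probability (38-k)/38, so the expected wait for the (k+1)-th is 38/(38-k).
E[T] = 38/38 + 38/37 + 38/36 + ... + 38/2 + 38/1 = 38·H_{38}.
H_{38} = 4.2279, so E[T] = 160.6603.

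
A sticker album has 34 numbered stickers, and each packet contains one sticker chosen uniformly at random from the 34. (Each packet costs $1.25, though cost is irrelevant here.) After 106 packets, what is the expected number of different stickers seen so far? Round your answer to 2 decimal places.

For each sticker, P(seen in 106 packets) = 1 - (33/34)^106 = 0.958.
By linearity of expectation, E[distinct seen] = 34·(1 - (33/34)^106) = 32.564.

32.56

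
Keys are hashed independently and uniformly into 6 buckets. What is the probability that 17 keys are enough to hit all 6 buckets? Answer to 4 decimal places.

0.7446

By inclusion–exclusion over which buckets are missing,
P(all seen) = Σ_{j=0}^{6} (-1)^j C(6,j)((6-j)/6)^17
= 1.00000 - 0.27044 + 0.01522 - 0.00015 + 0.00000 - 0.00000 + 0.00000
= 0.74463.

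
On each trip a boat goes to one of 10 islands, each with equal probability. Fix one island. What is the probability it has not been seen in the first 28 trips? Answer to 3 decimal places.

Each trip misses the fixed island with probability (10-1)/10 = 9/10, independently.
P(still missing after 28) = (9/10)^28 = 0.0523.

0.052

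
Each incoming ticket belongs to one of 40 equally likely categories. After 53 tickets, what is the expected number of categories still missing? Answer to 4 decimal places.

For each category, P(unseen after 53) = (39/40)^53 = 0.26136.
By linearity of expectation, E[unseen] = 40·(39/40)^53 = 10.45453.

10.4545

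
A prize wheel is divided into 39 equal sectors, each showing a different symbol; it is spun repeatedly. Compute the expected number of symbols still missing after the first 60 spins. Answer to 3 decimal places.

For each symbol, P(unseen after 60) = (38/39)^60 = 0.2104.
By linearity of expectation, E[unseen] = 39·(38/39)^60 = 8.2074.

8.207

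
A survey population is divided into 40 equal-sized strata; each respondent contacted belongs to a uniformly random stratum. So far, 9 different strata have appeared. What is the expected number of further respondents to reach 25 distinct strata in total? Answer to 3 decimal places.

28.361

With k distinct strata already seen, the next new one takes an expected 40/(40-k) respondents.
Sum over k = 9,...,24: E = 40/31 + 40/30 + 40/29 + ... + 40/17 + 40/16 = 28.3606.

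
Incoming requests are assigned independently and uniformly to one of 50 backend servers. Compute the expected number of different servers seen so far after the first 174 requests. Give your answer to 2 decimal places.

48.51

For each server, P(seen in 174 requests) = 1 - (49/50)^174 = 0.970.
By linearity of expectation, E[distinct seen] = 50·(1 - (49/50)^174) = 48.513.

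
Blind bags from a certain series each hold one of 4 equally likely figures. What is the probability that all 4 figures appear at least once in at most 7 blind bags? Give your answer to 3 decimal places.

0.513

By inclusion–exclusion over which figures are missing,
P(all seen) = Σ_{j=0}^{4} (-1)^j C(4,j)((4-j)/4)^7
= 1.0000 - 0.5339 + 0.0469 - 0.0002 + 0.0000
= 0.5127.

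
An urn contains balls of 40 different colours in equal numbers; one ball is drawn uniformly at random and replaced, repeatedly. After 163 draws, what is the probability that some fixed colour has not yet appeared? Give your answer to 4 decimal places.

0.0161

Each draw misses the fixed colour with probability (40-1)/40 = 39/40, independently.
P(still missing after 163) = (39/40)^163 = 0.01613.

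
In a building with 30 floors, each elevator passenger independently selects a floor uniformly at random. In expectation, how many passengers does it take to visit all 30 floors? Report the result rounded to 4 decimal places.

119.8496

After k distinct floors have appeared, the next passenger gives a new one with probability (30-k)/30, so the expected wait for the (k+1)-th is 30/(30-k).
E[T] = 30/30 + 30/29 + 30/28 + ... + 30/2 + 30/1 = 30·H_{30}.
H_{30} = 3.99499, so E[T] = 119.84961.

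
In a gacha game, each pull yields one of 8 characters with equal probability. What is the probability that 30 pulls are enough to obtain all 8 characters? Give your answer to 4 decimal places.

By inclusion–exclusion over which characters are missing,
P(all seen) = Σ_{j=0}^{8} (-1)^j C(8,j)((8-j)/8)^30
= 1.00000 - 0.14566 + 0.00500 - 0.00004 + 0.00000 - 0.00000 + 0.00000 - 0.00000 + 0.00000
= 0.85930.

0.8593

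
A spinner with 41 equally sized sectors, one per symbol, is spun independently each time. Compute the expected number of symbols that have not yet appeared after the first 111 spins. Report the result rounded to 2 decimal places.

2.65

For each symbol, P(unseen after 111) = (40/41)^111 = 0.065.
By linearity of expectation, E[unseen] = 41·(40/41)^111 = 2.645.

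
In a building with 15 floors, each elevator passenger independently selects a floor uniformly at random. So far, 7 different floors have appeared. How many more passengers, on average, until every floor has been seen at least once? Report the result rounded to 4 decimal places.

40.7679

From k distinct to k+1 distinct takes on average 15/(15-k) passengers.
Sum over k = 7,...,14: E = 15/8 + 15/7 + 15/6 + ... + 15/2 + 15/1 = 40.76786.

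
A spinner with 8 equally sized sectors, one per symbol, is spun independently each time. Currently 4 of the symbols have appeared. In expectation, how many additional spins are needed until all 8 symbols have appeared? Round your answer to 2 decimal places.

From k distinct to k+1 distinct takes on average 8/(8-k) spins.
Sum over k = 4,...,7: E = 8/4 + 8/3 + 8/2 + 8/1 = 16.667.

16.67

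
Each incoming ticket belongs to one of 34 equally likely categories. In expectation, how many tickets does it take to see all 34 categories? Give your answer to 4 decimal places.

140.0191

Split into phases: going from k distinct to k+1 distinct takes on average 34/(34-k) tickets.
E[T] = 34/34 + 34/33 + 34/32 + ... + 34/2 + 34/1 = 34·H_{34}.
H_{34} = 4.11821, so E[T] = 140.01914.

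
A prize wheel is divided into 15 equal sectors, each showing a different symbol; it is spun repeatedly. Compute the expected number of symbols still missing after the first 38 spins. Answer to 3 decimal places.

For each symbol, P(unseen after 38) = (14/15)^38 = 0.0727.
By linearity of expectation, E[unseen] = 15·(14/15)^38 = 1.0902.

1.090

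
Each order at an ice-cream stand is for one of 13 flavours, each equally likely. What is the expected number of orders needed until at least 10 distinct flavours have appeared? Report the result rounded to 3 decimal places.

Going from k to k+1 distinct takes a geometric number of orders with mean 13/(13-k).
Sum over k = 0,...,9: E = 13/13 + 13/12 + 13/11 + ... + 13/5 + 13/4 = 17.5084.

17.508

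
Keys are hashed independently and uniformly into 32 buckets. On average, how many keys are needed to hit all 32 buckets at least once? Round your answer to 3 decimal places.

129.872

The wait to go from k to k+1 distinct buckets is geometric with mean 32/(32-k).
E[T] = 32/32 + 32/31 + 32/30 + ... + 32/2 + 32/1 = 32·H_{32}.
H_{32} = 4.0585, so E[T] = 129.8718.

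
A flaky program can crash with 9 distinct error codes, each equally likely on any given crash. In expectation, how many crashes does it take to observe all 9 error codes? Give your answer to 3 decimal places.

25.461

The wait to go from k to k+1 distinct error codes is geometric with mean 9/(9-k).
E[T] = 9/9 + 9/8 + 9/7 + ... + 9/2 + 9/1 = 9·H_{9}.
H_{9} = 2.8290, so E[T] = 25.4607.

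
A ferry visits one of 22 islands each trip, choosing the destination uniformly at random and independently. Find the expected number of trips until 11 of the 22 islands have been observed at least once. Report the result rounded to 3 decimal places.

Going from k to k+1 distinct takes a geometric number of trips with mean 22/(22-k).
Sum over k = 0,...,10: E = 22/22 + 22/21 + 22/20 + ... + 22/13 + 22/12 = 14.7606.

14.761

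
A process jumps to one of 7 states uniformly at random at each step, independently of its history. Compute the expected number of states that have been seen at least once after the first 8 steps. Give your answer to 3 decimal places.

4.960

For each state, P(seen in 8 steps) = 1 - (6/7)^8 = 0.7086.
By linearity of expectation, E[distinct seen] = 7·(1 - (6/7)^8) = 4.9605.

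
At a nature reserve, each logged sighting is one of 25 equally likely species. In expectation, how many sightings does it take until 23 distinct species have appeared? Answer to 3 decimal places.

Going from k to k+1 distinct takes a geometric number of sightings with mean 25/(25-k).
Sum over k = 0,...,22: E = 25/25 + 25/24 + 25/23 + ... + 25/4 + 25/3 = 57.8990.

57.899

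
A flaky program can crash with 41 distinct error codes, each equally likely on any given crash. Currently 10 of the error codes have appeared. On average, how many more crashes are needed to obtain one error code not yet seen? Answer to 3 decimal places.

1.323

The number of crashes until the next new error code is geometric with success probability 31/41, so its mean is 41/31.
E = 41/31 = 1.3226.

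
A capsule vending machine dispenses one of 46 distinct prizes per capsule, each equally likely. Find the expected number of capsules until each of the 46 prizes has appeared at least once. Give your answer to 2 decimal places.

203.17

The wait to go from k to k+1 distinct prizes is geometric with mean 46/(46-k).
E[T] = 46/46 + 46/45 + 46/44 + ... + 46/2 + 46/1 = 46·H_{46}.
H_{46} = 4.417, so E[T] = 203.168.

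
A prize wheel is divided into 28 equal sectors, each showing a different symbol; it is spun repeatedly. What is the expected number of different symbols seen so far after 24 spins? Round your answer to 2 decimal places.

16.30

For each symbol, P(seen in 24 spins) = 1 - (27/28)^24 = 0.582.
By linearity of expectation, E[distinct seen] = 28·(1 - (27/28)^24) = 16.302.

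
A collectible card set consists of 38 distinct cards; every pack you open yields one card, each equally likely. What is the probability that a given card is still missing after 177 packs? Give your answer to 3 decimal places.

Each pack misses the fixed card with probability (38-1)/38 = 37/38, independently.
P(still missing after 177) = (37/38)^177 = 0.0089.

0.009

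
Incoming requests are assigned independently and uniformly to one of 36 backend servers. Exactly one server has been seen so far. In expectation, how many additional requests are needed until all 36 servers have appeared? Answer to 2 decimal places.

149.28

With k distinct servers already seen, the next new one takes an expected 36/(36-k) requests.
Sum over k = 1,...,35: E = 36/35 + 36/34 + 36/33 + ... + 36/2 + 36/1 = 149.284.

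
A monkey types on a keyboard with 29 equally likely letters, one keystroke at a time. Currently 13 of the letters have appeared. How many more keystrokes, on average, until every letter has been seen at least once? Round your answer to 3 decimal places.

The wait to go from k to k+1 distinct letters is geometric with mean 29/(29-k).
Sum over k = 13,...,28: E = 29/16 + 29/15 + 29/14 + ... + 29/2 + 29/1 = 98.0411.

98.041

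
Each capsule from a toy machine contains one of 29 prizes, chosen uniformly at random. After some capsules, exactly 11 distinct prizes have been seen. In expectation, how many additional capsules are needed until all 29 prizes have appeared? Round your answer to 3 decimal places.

101.358

The wait to go from k to k+1 distinct prizes is geometric with mean 29/(29-k).
Sum over k = 11,...,28: E = 29/18 + 29/17 + 29/16 + ... + 29/2 + 29/1 = 101.3581.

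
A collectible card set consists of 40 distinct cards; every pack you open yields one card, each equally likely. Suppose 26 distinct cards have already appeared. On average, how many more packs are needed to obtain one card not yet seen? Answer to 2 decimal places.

2.86

Each pack yields a new card with probability (40-26)/40 = 14/40, so the wait is geometric with mean 40/14.
E = 40/14 = 2.857.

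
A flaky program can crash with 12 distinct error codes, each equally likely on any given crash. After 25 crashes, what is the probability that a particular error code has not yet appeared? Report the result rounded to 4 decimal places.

0.1136

On each crash the fixed error code fails to appear with probability 11/12.
P(still missing after 25) = (11/12)^25 = 0.11358.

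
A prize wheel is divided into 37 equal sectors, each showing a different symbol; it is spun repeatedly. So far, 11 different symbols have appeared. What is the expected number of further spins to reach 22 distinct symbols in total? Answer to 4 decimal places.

19.8391

The wait to go from k to k+1 distinct symbols is geometric with mean 37/(37-k).
Sum over k = 11,...,21: E = 37/26 + 37/25 + 37/24 + ... + 37/17 + 37/16 = 19.83906.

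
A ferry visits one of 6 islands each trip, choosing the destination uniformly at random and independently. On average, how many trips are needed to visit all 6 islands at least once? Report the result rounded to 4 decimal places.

Split into phases: going from k distinct to k+1 distinct takes on average 6/(6-k) trips.
E[T] = 6/6 + 6/5 + 6/4 + 6/3 + 6/2 + 6/1 = 6·H_{6}.
H_{6} = 2.45000, so E[T] = 14.70000.

14.7000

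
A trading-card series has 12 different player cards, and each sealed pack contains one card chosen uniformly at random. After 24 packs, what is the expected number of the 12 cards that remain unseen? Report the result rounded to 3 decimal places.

For each card, P(unseen after 24) = (11/12)^24 = 0.1239.
By linearity of expectation, E[unseen] = 12·(11/12)^24 = 1.4868.

1.487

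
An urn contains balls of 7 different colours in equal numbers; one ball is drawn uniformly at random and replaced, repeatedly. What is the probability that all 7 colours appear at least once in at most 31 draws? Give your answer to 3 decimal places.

Let A_i be the event that colour i is missing after 31 draws. By inclusion–exclusion on the A_i,
P(all seen) = Σ_{j=0}^{7} (-1)^j C(7,j)((7-j)/7)^31
= 1.0000 - 0.0589 + 0.0006 - 0.0000 + 0.0000 - 0.0000 + 0.0000 - 0.0000
= 0.9418.

0.942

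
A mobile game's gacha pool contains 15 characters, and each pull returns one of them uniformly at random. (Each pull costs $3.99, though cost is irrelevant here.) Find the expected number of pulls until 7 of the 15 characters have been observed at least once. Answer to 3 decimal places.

With k distinct characters already seen, the next new one arrives after an expected 15/(15-k) pulls.
Sum over k = 0,...,6: E = 15/15 + 15/14 + 15/13 + ... + 15/10 + 15/9 = 9.0056.

9.006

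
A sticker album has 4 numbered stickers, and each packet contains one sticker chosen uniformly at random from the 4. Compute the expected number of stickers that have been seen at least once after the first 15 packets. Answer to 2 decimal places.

3.95

For each sticker, P(seen in 15 packets) = 1 - (3/4)^15 = 0.987.
By linearity of expectation, E[distinct seen] = 4·(1 - (3/4)^15) = 3.947.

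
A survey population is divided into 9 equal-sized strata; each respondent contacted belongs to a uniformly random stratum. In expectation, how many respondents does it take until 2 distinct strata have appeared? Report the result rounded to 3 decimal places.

Going from k to k+1 distinct takes a geometric number of respondents with mean 9/(9-k).
Sum over k = 0,...,1: E = 9/9 + 9/8 = 2.1250.

2.125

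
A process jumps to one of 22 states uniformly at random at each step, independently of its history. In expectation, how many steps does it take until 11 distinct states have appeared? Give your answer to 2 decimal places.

14.76

With k distinct states already seen, the next new one arrives after an expected 22/(22-k) steps.
Sum over k = 0,...,10: E = 22/22 + 22/21 + 22/20 + ... + 22/13 + 22/12 = 14.761.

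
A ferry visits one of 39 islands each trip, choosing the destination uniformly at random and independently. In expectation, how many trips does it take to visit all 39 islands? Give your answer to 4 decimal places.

165.8882

The wait to go from k to k+1 distinct islands is geometric with mean 39/(39-k).
E[T] = 39/39 + 39/38 + 39/37 + ... + 39/2 + 39/1 = 39·H_{39}.
H_{39} = 4.25354, so E[T] = 165.88818.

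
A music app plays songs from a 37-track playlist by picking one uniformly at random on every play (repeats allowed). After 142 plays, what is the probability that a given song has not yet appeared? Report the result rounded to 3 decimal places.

0.020

On each play the fixed song fails to appear with probability 36/37.
P(still missing after 142) = (36/37)^142 = 0.0204.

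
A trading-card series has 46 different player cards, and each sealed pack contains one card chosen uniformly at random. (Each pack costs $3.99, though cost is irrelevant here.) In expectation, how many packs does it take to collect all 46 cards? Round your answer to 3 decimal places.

203.168

After k distinct cards have appeared, the next pack gives a new one with probability (46-k)/46, so the expected wait for the (k+1)-th is 46/(46-k).
E[T] = 46/46 + 46/45 + 46/44 + ... + 46/2 + 46/1 = 46·H_{46}.
H_{46} = 4.4167, so E[T] = 203.1676.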